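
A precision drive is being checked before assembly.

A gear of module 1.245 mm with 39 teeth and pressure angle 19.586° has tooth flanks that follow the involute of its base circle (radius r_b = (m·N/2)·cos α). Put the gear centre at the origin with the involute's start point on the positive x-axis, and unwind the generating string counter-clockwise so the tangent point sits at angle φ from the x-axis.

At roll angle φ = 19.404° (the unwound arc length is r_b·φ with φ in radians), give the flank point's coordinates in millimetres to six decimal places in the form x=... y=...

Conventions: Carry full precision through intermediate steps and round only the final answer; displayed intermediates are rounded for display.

class = single-mesh tooth geometry [base-circle involute, m = 1.245, 39T]
pitch radius r_p = m·N/2 = 1.245·39/2 = 24.277500
base radius r_b = r_p·cos α = 24.277500·cos 19.586° = 22.872789
roll angle φ = 19.404° = 0.33866369 rad
x = r_b·(cos φ + φ·sin φ) = 24.147093
y = r_b·(sin φ − φ·cos φ) = 0.292762

x=24.147093 y=0.292762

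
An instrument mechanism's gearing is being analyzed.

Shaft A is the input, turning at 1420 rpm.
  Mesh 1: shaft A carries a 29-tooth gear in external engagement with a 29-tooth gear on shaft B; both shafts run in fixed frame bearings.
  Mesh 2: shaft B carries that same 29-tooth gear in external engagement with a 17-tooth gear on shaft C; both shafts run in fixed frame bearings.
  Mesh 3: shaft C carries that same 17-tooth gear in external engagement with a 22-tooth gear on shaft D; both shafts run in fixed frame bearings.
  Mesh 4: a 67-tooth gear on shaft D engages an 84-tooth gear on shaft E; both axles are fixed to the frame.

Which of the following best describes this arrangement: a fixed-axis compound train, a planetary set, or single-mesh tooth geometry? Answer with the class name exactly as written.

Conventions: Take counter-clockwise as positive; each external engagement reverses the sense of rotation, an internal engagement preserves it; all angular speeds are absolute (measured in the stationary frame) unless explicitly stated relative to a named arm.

topology: fixed-axis compound train — 4 meshes, A→E
classification: fixed-axis compound train

fixed-axis compound train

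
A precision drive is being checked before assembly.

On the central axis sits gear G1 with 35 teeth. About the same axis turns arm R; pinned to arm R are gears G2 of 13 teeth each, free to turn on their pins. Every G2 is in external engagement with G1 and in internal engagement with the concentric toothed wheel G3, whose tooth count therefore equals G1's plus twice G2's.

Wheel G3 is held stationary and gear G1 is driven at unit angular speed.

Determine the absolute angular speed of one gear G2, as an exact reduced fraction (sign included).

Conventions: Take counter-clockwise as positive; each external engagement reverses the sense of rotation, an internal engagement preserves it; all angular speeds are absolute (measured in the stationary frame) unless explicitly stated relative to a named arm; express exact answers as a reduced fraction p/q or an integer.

-35/26

class = planetary set [G3 = 35+2·13 = 61; Willis about the carrier]
ring teeth: 35 + 2·13 = 61
35(ω_sun−ω_arm) = −61(ω_ring−ω_arm),  ω_ring = 0, ω_sun = 1
35(1−ω_arm) = −61(0−ω_arm)  ⇒  96·ω_arm = 35  ⇒  ω_arm = 35/96
sun–planet mesh: 35·(1−35/96) = −13·(ω_p−ω_arm)  ⇒  ω_p−ω_arm = -2135/1248
ω_p = 35/96 − 2135/1248 = -35/26
exact speed ratio = -35/26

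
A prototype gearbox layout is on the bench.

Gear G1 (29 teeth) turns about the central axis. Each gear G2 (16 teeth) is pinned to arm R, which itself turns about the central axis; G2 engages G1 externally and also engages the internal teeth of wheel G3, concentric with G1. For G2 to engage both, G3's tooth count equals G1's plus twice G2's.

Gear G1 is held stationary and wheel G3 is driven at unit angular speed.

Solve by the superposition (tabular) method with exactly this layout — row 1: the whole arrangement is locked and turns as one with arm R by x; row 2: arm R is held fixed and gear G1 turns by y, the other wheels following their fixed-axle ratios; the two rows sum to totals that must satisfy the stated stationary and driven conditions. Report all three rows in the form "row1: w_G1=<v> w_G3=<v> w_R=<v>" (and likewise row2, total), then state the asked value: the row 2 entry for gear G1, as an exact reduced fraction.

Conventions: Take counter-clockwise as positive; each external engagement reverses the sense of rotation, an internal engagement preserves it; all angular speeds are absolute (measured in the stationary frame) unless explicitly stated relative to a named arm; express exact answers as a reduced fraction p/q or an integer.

row1: w_G1=61/90 w_G3=61/90 w_R=61/90
row2: w_G1=-61/90 w_G3=29/90 w_R=0
total: w_G1=0 w_G3=1 w_R=61/90
asked value: -61/90

class = planetary set [G3 = 29+2·16 = 61; Willis about the carrier]
superposition row 1 [locked train]: every member turns x
row 2: sun turns y, ring = −(29/61)·y, arm 0
boundary: total ω_sun = x + y = 0 and total ω_ring = x − (29/61)·y = 1  ⇒  y = -61/90, x = 61/90
row 2 ring = −(29/61)·(-61/90) = 29/90
totals (row 1 + row 2): sun 61/90 + (-61/90) = 0, ring 61/90 + 29/90 = 1, arm 61/90 + 0 = 61/90
asked cell (row2, sun) = -61/90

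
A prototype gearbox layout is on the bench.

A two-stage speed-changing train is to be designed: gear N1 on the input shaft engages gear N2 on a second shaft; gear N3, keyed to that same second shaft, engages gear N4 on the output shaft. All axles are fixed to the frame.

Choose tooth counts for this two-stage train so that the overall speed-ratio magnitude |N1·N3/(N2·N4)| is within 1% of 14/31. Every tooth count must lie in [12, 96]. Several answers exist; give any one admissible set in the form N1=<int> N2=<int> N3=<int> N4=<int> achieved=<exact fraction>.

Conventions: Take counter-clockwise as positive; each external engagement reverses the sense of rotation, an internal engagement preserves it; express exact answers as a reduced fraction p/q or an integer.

topology: fixed-axis compound train — 2 stages, target 14/31
target = 14/31 in lowest terms: an exact hit needs N1·N3 = k·14 and N2·N4 = k·31 for one integer k, every count in [12, 96]; additionally prefer no 1:1 stage (N1 ≠ N2, N3 ≠ N4)
k = 1…11: no 1:1-free in-range split of k·14 and k·31 into factor pairs; take k = 12
k = 12: N1·N3 = 168 = 12·14, N2·N4 = 372 = 31·12
achieved = 12·14/(31·12) = 14/31; |achieved − target| = 0 ≤ 7/1550 ✓

N1=12 N2=31 N3=14 N4=12 achieved=14/31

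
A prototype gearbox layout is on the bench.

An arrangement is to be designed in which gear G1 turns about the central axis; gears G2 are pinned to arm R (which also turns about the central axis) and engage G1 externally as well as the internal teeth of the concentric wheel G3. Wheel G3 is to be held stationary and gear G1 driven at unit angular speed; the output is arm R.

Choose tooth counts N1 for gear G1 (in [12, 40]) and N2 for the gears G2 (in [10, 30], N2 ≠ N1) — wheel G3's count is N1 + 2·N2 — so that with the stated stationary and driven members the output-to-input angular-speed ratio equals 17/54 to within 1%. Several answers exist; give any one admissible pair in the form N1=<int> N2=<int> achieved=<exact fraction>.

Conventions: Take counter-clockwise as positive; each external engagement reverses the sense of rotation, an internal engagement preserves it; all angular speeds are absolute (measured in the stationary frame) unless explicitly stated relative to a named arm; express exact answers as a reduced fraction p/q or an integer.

N1=17 N2=10 achieved=17/54

class = planetary set [ratio 17/54 wanted; Willis about the carrier]
Willis with ω_ring = 0: ω_arm/ω_sun = N1/(N1+N3); set equal to 17/54  ⇒  N3/N1 = 1/(17/54) − 1 = 37/17
N3 = N1 + 2·N2  ⇒  N2/N1 = (N3/N1 − 1)/2 = (37/17 − 1)/2 = 10/17
smallest multiple with N1 ≥ 12 and N2 ≥ 10: k = 1  ⇒  N1 = 1·17 = 17, N2 = 1·10 = 10 (N1 ≤ 40, N2 ≤ 30, N2 ≠ N1 ✓), N3 = 17 + 2·10 = 37
check: N1/(N1+N3) with N1 = 17, N3 = 37 gives 17/54; |achieved − target| = 0 ≤ 17/5400 ✓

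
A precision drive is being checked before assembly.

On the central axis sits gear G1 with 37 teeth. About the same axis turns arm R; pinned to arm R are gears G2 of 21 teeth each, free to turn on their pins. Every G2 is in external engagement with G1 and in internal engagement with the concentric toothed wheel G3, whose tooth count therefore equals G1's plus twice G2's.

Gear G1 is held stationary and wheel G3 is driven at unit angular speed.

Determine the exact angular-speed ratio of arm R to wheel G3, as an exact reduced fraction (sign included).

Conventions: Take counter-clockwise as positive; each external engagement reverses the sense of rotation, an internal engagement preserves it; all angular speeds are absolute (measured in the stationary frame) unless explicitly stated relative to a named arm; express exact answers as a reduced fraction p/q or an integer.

class = planetary set [G3 = 37+2·21 = 79; Willis about the carrier]
ring teeth: 37 + 2·21 = 79
37(ω_sun−ω_arm) = −79(ω_ring−ω_arm),  ω_sun = 0, ω_ring = 1
37(0−ω_arm) = −79(1−ω_arm)  ⇒  116·ω_arm = 79  ⇒  ω_arm = 79/116
ω_out/ω_in = 79/116

79/116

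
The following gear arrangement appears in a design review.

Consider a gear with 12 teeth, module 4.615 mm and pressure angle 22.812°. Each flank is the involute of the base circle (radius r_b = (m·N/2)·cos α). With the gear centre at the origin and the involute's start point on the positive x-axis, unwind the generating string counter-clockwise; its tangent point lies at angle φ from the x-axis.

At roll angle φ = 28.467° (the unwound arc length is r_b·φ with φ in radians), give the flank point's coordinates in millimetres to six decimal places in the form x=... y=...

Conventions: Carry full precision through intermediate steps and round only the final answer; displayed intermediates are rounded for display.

topology: single-mesh involute geometry — m = 4.615, N = 12
pitch radius r_p = m·N/2 = 4.615·12/2 = 27.690000
base radius r_b = r_p·cos α = 27.690000·cos 22.812° = 25.524143
roll angle φ = 28.467° = 0.49684288 rad
x = r_b·(cos φ + φ·sin φ) = 28.482728
y = r_b·(sin φ − φ·cos φ) = 1.017954

x=28.482728 y=1.017954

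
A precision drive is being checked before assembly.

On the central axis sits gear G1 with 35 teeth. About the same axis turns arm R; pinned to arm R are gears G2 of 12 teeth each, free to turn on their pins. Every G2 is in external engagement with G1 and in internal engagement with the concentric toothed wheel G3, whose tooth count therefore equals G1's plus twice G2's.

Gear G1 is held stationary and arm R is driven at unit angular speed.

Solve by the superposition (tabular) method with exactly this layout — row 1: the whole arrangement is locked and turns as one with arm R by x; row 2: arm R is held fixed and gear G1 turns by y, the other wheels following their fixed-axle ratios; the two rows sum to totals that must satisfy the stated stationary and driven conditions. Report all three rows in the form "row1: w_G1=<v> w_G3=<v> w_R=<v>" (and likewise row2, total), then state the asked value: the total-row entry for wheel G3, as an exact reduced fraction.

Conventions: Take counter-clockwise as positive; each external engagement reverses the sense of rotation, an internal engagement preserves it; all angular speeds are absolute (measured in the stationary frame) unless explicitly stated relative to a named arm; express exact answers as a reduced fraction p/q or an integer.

recognized (axles ride arm R): planetary set, 35/12/59 teeth
row 1: whole set turns with the arm by x
row 2: sun turns y, ring = −(35/59)·y, arm 0
boundary: total ω_sun = x + y = 0 and total ω_arm = x = 1  ⇒  y = -1, x = 1
row 2 ring = −(35/59)·(-1) = 35/59
totals (row 1 + row 2): sun 1 + (-1) = 0, ring 1 + 35/59 = 94/59, arm 1 + 0 = 1
asked cell (total, ring) = 94/59

row1: w_G1=1 w_G3=1 w_R=1
row2: w_G1=-1 w_G3=35/59 w_R=0
total: w_G1=0 w_G3=94/59 w_R=1
asked value: 94/59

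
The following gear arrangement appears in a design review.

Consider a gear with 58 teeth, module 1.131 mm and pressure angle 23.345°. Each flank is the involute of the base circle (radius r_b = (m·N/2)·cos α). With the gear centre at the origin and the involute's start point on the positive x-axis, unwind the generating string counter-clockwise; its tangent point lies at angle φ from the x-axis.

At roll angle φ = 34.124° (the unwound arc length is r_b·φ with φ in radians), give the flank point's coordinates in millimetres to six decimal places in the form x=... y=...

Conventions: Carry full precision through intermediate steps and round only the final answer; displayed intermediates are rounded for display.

topology: single-mesh involute geometry — m = 1.131, N = 58
pitch radius r_p = m·N/2 = 1.131·58/2 = 32.799000
base radius r_b = r_p·cos α = 32.799000·cos 23.345° = 30.113924
roll angle φ = 34.124° = 0.59557615 rad
x = r_b·(cos φ + φ·sin φ) = 34.990428
y = r_b·(sin φ − φ·cos φ) = 2.046323

x=34.990428 y=2.046323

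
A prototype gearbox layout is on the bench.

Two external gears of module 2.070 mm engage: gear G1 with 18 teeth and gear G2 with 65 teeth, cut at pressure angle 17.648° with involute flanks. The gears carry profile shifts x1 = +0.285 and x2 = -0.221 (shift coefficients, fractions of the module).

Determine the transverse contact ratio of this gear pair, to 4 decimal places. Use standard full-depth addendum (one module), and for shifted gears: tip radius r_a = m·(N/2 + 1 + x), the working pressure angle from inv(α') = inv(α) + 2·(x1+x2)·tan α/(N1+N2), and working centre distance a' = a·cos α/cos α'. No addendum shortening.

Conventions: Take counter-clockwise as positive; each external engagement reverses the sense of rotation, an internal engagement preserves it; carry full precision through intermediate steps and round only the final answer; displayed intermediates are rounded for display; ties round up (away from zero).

topology: single-mesh involute geometry — m = 2.070, 18T/65T pair
base radii: r_b1 = 17.753217, r_b2 = 64.108838
tip radii: r_a1 = 21.289950, r_a2 = 68.887530
inv(α') = inv(17.648°) + 2·(+0.285-0.221)·tan α/(18+65) = 0.01061591  ⇒  α' = 17.92120°
a' = a·cos α / cos α' = 85.9050·cos 17.648°/cos 17.92120° = 86.036492
action lengths: √(r_a1²−r_b1²) = 11.750969, √(r_a2²−r_b2²) = 25.210091
base pitch p_b = π·m·cos α = 6.197042
CR = (11.750969 + 25.210091 − 86.036492·sin 17.92120°)/6.197042 = 1.692240
contact ratio ≈ 1.6922

1.6922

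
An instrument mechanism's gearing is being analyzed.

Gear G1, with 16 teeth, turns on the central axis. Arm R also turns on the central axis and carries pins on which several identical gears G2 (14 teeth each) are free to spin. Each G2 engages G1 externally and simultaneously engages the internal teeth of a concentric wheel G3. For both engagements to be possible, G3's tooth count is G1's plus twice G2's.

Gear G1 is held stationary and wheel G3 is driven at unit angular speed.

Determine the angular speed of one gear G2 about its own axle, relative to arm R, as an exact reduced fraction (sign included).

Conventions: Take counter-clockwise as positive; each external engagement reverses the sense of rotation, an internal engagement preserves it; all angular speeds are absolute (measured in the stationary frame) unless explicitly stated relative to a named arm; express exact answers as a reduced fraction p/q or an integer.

planetary set (16T centre, 14T on arm, 44T internal) — Willis relation
ring teeth: 16 + 2·14 = 44
16(ω_sun−ω_arm) = −44(ω_ring−ω_arm),  ω_sun = 0, ω_ring = 1
16(0−ω_arm) = −44(1−ω_arm)  ⇒  60·ω_arm = 44  ⇒  ω_arm = 11/15
sun–planet mesh: 16·(0−11/15) = −14·(ω_p−ω_arm)  ⇒  ω_p−ω_arm = 88/105
exact speed ratio = 88/105

88/105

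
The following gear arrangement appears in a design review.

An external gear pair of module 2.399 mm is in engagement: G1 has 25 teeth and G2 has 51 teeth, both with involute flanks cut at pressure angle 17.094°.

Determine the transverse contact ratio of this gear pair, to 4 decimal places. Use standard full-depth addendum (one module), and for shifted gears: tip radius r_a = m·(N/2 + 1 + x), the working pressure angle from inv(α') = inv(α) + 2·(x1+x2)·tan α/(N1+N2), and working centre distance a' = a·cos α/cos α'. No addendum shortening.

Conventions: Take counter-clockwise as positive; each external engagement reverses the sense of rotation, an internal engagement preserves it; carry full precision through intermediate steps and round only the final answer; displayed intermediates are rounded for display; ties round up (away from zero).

1.8370

recognized (one external pair, fixed centres): single-mesh tooth geometry, m = 2.399, N1 = 25, N2 = 51
base radii: r_b1 = 28.662766, r_b2 = 58.472043
tip radii: r_a1 = 32.386500, r_a2 = 63.573500
no profile shift: α' = α, a' = a
action lengths: √(r_a1²−r_b1²) = 15.077507, √(r_a2²−r_b2²) = 24.952156
base pitch p_b = π·m·cos α = 7.203739
CR = (15.077507 + 24.952156 − 91.162000·sin 17.09400°)/7.203739 = 1.837030
contact ratio ≈ 1.8370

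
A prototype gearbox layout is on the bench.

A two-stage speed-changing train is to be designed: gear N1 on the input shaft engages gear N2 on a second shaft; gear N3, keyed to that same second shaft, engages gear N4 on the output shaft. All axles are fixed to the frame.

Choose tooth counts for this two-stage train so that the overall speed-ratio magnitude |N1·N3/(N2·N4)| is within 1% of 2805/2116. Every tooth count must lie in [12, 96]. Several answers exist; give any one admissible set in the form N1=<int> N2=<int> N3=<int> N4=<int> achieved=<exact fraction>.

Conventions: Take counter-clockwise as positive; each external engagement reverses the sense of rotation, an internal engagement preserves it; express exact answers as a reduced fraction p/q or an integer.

design class (target 2805/2116): fixed-axis compound train
target = 2805/2116 in lowest terms: an exact hit needs N1·N3 = k·2805 and N2·N4 = k·2116 for one integer k, every count in [12, 96]; additionally prefer no 1:1 stage (N1 ≠ N2, N3 ≠ N4)
k = 1: N1·N3 = 2805 = 33·85, N2·N4 = 2116 = 23·92
achieved = 33·85/(23·92) = 2805/2116; |achieved − target| = 0 ≤ 561/42320 ✓

N1=33 N2=23 N3=85 N4=92 achieved=2805/2116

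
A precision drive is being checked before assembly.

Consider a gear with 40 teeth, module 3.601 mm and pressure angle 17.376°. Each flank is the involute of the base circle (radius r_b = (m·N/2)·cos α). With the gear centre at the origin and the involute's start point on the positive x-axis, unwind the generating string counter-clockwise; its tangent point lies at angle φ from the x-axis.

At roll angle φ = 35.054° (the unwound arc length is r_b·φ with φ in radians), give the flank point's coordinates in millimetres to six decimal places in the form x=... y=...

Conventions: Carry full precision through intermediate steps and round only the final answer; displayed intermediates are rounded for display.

class = single-mesh tooth geometry [base-circle involute, m = 3.601, 40T]
pitch radius r_p = m·N/2 = 3.601·40/2 = 72.020000
base radius r_b = r_p·cos α = 72.020000·cos 17.376° = 68.733404
roll angle φ = 35.054° = 0.61180772 rad
x = r_b·(cos φ + φ·sin φ) = 80.418204
y = r_b·(sin φ − φ·cos φ) = 5.052979

x=80.418204 y=5.052979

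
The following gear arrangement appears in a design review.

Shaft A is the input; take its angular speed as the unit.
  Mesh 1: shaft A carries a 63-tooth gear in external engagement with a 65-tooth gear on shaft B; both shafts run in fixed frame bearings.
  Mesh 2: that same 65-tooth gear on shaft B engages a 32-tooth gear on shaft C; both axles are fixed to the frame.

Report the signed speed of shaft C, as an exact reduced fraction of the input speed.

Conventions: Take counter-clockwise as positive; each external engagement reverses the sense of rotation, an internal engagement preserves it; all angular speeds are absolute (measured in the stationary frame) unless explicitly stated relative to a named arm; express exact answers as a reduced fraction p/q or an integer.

2-mesh fixed-axis compound train (all bearings frame-fixed)
mesh 1 [63T→65T]: |ω|/ω_in = 1×63/65 = 63/65, sense flips to −
mesh 2 [65T→32T]: |ω|/ω_in = (63/65)×65/32 = 63/32, sense flips to +
signed output speed (× input speed) = 63/32

63/32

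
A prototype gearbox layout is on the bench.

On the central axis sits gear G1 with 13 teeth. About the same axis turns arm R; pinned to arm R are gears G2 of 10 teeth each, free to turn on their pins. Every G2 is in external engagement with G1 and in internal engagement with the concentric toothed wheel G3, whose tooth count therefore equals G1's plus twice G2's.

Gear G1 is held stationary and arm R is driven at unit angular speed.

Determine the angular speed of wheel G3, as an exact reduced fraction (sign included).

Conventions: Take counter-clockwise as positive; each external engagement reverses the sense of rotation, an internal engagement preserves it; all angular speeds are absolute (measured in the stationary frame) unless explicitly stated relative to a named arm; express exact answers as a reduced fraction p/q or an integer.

46/33

recognized (axles ride arm R): planetary set, 13/10/33 teeth
ring teeth: 13 + 2·10 = 33
13(ω_sun−ω_arm) = −33(ω_ring−ω_arm),  ω_sun = 0, ω_arm = 1
ω_ring = 1 − (13/33)(0−1) = 46/33
exact speed ratio = 46/33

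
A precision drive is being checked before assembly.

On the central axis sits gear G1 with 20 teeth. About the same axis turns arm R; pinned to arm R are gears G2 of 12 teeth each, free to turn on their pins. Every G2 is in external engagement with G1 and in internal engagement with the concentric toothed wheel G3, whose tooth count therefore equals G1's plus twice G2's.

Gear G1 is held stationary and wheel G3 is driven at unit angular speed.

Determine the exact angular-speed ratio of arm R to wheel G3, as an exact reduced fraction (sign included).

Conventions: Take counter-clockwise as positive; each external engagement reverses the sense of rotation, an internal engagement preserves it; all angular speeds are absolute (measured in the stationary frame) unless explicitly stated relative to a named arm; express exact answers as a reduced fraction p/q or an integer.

recognized (axles ride arm R): planetary set, 20/12/44 teeth
ring teeth: 20 + 2·12 = 44
20(ω_sun−ω_arm) = −44(ω_ring−ω_arm),  ω_sun = 0, ω_ring = 1
20(0−ω_arm) = −44(1−ω_arm)  ⇒  64·ω_arm = 44  ⇒  ω_arm = 11/16
ω_out/ω_in = 11/16

11/16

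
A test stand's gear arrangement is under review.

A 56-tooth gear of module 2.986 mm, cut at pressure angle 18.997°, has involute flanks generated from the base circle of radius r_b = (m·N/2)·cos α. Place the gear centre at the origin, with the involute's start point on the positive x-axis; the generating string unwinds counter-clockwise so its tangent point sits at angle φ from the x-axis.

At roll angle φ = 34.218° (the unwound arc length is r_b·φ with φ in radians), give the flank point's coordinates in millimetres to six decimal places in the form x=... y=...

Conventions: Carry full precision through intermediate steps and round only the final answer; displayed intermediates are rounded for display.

topology: single-mesh involute geometry — m = 2.986, N = 56
pitch radius r_p = m·N/2 = 2.986·56/2 = 83.608000
base radius r_b = r_p·cos α = 83.608000·cos 18.997° = 79.054342
roll angle φ = 34.218° = 0.59721676 rad
x = r_b·(cos φ + φ·sin φ) = 91.920020
y = r_b·(sin φ − φ·cos φ) = 5.415403

x=91.920020 y=5.415403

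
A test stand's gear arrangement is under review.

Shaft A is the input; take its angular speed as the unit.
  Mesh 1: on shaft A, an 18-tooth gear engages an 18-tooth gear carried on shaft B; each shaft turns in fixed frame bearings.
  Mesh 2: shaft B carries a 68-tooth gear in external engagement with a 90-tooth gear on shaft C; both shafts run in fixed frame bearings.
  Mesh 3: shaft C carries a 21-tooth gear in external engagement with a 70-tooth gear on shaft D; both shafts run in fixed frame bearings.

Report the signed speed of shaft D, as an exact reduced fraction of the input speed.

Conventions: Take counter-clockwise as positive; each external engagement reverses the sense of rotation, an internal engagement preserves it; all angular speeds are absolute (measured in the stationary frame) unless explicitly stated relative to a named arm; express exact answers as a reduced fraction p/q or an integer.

-17/75

3-mesh fixed-axis compound train (all bearings frame-fixed)
mesh 1 [18T→18T]: |ω|/ω_in = 1×18/18 = 1, sense flips to −
mesh 2 [68T→90T]: |ω|/ω_in = 1×68/90 = 34/45, sense flips to +
mesh 3 [21T→70T]: |ω|/ω_in = (34/45)×21/70 = 17/75, sense flips to −
signed output speed (× input speed) = -17/75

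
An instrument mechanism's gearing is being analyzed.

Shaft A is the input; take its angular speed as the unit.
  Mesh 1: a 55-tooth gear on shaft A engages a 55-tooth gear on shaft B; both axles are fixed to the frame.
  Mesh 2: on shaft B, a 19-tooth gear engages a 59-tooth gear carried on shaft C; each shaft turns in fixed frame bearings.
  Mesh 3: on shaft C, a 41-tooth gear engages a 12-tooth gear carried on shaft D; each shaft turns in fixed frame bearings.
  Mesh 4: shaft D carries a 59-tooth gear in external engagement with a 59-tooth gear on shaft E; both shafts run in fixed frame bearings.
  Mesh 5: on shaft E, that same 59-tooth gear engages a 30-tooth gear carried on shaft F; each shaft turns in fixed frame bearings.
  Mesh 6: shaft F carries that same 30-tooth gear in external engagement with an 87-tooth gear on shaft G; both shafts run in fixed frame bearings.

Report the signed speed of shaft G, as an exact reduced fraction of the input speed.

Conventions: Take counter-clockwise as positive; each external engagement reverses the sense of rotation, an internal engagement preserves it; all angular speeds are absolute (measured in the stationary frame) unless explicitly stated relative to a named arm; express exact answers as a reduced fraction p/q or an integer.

6-mesh fixed-axis compound train (all bearings frame-fixed)
mesh 1 [55T→55T]: |ω|/ω_in = 1×55/55 = 1, sense flips to −
mesh 2 [19T→59T]: |ω|/ω_in = 1×19/59 = 19/59, sense flips to +
mesh 3 [41T→12T]: |ω|/ω_in = (19/59)×41/12 = 779/708, sense flips to −
mesh 4 [59T→59T]: |ω|/ω_in = (779/708)×59/59 = 779/708, sense flips to +
mesh 5 [59T→30T]: |ω|/ω_in = (779/708)×59/30 = 779/360, sense flips to −
mesh 6 [30T→87T]: |ω|/ω_in = (779/360)×30/87 = 779/1044, sense flips to +
signed output speed (× input speed) = 779/1044

779/1044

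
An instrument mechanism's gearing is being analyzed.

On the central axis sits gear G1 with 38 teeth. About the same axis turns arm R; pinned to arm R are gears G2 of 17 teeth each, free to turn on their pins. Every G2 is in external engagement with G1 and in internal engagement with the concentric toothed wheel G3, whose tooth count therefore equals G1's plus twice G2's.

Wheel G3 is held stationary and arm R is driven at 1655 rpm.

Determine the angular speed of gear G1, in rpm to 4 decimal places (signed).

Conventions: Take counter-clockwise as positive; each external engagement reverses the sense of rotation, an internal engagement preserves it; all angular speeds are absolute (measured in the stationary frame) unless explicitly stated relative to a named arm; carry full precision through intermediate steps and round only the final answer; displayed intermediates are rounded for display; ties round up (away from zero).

recognized (axles ride arm R): planetary set, 38/17/72 teeth
normalise by the input: solve with ω_arm = 1, then scale by 1655 rpm
ring teeth: 38 + 2·17 = 72
38(ω_sun−ω_arm) = −72(ω_ring−ω_arm),  ω_ring = 0, ω_arm = 1
ω_sun = 1 − (72/38)(0−1) = 55/19
scale: ω_sun = 55/19 × 1655 rpm = +4790.7895 rpm

+4790.7895 rpm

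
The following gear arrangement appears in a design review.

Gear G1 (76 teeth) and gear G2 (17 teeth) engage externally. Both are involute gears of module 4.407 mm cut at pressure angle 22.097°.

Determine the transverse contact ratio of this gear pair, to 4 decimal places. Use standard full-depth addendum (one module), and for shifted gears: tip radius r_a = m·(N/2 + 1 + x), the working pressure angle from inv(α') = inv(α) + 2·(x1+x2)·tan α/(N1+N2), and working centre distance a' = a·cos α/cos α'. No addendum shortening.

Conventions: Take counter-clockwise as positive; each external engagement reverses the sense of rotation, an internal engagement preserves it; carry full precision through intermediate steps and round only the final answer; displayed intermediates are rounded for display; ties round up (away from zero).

single-mesh involute tooth geometry (76T engaging 17T at module 4.407)
base radii: r_b1 = 155.165342, r_b2 = 34.708037
tip radii: r_a1 = 171.873000, r_a2 = 41.866500
no profile shift: α' = α, a' = a
action lengths: √(r_a1²−r_b1²) = 73.919176, √(r_a2²−r_b2²) = 23.412731
base pitch p_b = π·m·cos α = 12.828061
CR = (73.919176 + 23.412731 − 204.925500·sin 22.09700°)/12.828061 = 1.578095
contact ratio ≈ 1.5781

1.5781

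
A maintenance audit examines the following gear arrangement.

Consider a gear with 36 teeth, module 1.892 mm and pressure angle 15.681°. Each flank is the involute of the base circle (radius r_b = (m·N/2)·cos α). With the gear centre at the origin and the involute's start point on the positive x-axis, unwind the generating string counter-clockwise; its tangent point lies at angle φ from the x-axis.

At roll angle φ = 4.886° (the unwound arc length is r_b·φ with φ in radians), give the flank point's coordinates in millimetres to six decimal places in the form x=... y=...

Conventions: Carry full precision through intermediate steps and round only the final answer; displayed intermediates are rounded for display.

x=32.907489 y=0.006773

topology: single-mesh involute geometry — m = 1.892, N = 36
pitch radius r_p = m·N/2 = 1.892·36/2 = 34.056000
base radius r_b = r_p·cos α = 34.056000·cos 15.681° = 32.788484
roll angle φ = 4.886° = 0.08527679 rad
x = r_b·(cos φ + φ·sin φ) = 32.907489
y = r_b·(sin φ − φ·cos φ) = 0.006773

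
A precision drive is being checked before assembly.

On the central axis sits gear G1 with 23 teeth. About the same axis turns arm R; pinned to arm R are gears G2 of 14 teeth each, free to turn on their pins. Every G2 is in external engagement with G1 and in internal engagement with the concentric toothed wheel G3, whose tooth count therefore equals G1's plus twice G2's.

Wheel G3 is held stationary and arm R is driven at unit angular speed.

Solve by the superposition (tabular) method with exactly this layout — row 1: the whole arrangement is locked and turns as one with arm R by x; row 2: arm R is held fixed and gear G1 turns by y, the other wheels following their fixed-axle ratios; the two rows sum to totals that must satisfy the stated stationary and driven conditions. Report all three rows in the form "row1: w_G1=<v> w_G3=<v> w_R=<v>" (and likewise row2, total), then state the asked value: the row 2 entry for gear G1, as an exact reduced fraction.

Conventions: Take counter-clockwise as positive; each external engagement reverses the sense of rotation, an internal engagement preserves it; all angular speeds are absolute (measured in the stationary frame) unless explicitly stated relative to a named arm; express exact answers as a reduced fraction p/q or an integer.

row1: w_G1=1 w_G3=1 w_R=1
row2: w_G1=51/23 w_G3=-1 w_R=0
total: w_G1=74/23 w_G3=0 w_R=1
asked value: 51/23

planetary set (23T centre, 14T on arm, 51T internal) — Willis relation
row 1: whole set turns with the arm by x
row 2 — arm fixed, fixed-axis ratios: sun y, ring −(23/51)·y, arm 0
boundary: total ω_ring = x − (23/51)·y = 0 and total ω_arm = x = 1  ⇒  y = 51/23, x = 1
row 2 ring = −(23/51)·51/23 = -1
totals (row 1 + row 2): sun 1 + 51/23 = 74/23, ring 1 + (-1) = 0, arm 1 + 0 = 1
asked cell (row2, sun) = 51/23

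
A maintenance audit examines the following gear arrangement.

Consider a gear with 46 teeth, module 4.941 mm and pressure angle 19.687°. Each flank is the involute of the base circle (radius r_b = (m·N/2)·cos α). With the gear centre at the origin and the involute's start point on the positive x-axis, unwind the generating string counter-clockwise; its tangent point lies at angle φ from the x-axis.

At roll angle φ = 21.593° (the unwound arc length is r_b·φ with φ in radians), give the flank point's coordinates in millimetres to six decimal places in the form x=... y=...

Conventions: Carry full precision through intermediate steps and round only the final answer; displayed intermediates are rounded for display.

x=114.331171 y=1.882147

topology: single-mesh involute geometry — m = 4.941, N = 46
pitch radius r_p = m·N/2 = 4.941·46/2 = 113.643000
base radius r_b = r_p·cos α = 113.643000·cos 19.687° = 107.000226
roll angle φ = 21.593° = 0.37686895 rad
x = r_b·(cos φ + φ·sin φ) = 114.331171
y = r_b·(sin φ − φ·cos φ) = 1.882147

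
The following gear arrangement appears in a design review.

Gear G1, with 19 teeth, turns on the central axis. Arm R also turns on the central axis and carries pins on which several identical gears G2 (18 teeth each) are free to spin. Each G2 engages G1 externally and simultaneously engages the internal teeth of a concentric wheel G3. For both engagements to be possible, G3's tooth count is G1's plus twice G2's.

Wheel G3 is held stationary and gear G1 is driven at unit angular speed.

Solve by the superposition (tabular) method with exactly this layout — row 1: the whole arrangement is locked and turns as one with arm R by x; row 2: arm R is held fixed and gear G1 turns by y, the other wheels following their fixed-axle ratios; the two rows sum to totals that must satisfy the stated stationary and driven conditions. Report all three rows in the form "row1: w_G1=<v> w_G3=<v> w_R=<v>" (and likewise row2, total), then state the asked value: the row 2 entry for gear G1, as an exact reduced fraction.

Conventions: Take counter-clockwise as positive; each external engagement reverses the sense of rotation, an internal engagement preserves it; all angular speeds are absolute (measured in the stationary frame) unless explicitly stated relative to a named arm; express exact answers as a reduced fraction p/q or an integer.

row1: w_G1=19/74 w_G3=19/74 w_R=19/74
row2: w_G1=55/74 w_G3=-19/74 w_R=0
total: w_G1=1 w_G3=0 w_R=19/74
asked value: 55/74

topology: planetary set — G1 19T / G2 18T / G3 55T, arm = carrier (Willis)
row 1: whole set turns with the arm by x
superposition row 2 [arm held]: sun y, ring −(19/55)·y, arm 0
boundary: total ω_ring = x − (19/55)·y = 0 and total ω_sun = x + y = 1  ⇒  y = 55/74, x = 19/74
row 2 ring = −(19/55)·55/74 = -19/74
totals (row 1 + row 2): sun 19/74 + 55/74 = 1, ring 19/74 + (-19/74) = 0, arm 19/74 + 0 = 19/74
asked cell (row2, sun) = 55/74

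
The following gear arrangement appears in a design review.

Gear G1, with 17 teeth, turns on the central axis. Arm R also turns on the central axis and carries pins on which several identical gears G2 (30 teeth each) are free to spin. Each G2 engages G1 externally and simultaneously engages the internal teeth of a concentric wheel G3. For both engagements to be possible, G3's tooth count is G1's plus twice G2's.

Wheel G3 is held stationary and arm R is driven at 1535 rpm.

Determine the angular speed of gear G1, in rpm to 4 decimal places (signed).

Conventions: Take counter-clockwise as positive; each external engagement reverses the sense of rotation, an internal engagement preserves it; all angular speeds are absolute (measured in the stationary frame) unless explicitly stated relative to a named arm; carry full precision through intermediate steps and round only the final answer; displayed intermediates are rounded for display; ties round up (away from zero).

recognized (axles ride arm R): planetary set, 17/30/77 teeth
normalise by the input: solve with ω_arm = 1, then scale by 1535 rpm
ring teeth: 17 + 2·30 = 77
17(ω_sun−ω_arm) = −77(ω_ring−ω_arm),  ω_ring = 0, ω_arm = 1
ω_sun = 1 − (77/17)(0−1) = 94/17
scale: ω_sun = 94/17 × 1535 rpm = +8487.6471 rpm

+8487.6471 rpm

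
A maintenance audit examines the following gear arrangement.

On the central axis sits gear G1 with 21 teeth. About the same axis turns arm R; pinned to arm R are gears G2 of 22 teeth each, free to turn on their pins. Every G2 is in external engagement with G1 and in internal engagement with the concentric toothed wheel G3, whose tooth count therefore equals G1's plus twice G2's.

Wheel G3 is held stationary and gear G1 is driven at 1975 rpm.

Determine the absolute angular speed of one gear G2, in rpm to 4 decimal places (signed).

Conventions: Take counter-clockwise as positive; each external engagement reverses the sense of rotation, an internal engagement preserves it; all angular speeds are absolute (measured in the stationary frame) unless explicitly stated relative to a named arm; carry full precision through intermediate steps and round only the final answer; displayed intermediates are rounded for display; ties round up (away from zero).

recognized (axles ride arm R): planetary set, 21/22/65 teeth
normalise by the input: solve with ω_sun = 1, then scale by 1975 rpm
ring teeth: 21 + 2·22 = 65
21(ω_sun−ω_arm) = −65(ω_ring−ω_arm),  ω_ring = 0, ω_sun = 1
21(1−ω_arm) = −65(0−ω_arm)  ⇒  86·ω_arm = 21  ⇒  ω_arm = 21/86
sun–planet mesh: 21·(1−21/86) = −22·(ω_p−ω_arm)  ⇒  ω_p−ω_arm = -1365/1892
ω_p = 21/86 − 1365/1892 = -21/44
scale: ω_p = -21/44 × 1975 rpm = -942.6136 rpm

-942.6136 rpm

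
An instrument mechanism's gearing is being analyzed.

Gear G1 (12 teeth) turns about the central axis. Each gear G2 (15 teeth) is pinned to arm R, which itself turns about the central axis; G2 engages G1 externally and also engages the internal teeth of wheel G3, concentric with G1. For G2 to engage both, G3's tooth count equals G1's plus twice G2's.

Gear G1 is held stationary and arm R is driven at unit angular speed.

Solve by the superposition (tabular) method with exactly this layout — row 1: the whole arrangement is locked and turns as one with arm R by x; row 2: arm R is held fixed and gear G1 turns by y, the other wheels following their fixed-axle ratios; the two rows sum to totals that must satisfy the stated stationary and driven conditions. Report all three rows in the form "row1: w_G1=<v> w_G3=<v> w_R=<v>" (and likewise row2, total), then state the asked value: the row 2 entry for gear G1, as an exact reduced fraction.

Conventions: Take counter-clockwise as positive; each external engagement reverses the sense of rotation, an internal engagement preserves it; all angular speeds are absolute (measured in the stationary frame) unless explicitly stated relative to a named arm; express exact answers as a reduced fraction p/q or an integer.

row1: w_G1=1 w_G3=1 w_R=1
row2: w_G1=-1 w_G3=2/7 w_R=0
total: w_G1=0 w_G3=9/7 w_R=1
asked value: -1

planetary set (12T centre, 15T on arm, 42T internal) — Willis relation
row 1 (train locked, turned with arm): all members turn x
row 2 — arm fixed, fixed-axis ratios: sun y, ring −(12/42)·y, arm 0
boundary: total ω_sun = x + y = 0 and total ω_arm = x = 1  ⇒  y = -1, x = 1
row 2 ring = −(12/42)·(-1) = 2/7
totals (row 1 + row 2): sun 1 + (-1) = 0, ring 1 + 2/7 = 9/7, arm 1 + 0 = 1
asked cell (row2, sun) = -1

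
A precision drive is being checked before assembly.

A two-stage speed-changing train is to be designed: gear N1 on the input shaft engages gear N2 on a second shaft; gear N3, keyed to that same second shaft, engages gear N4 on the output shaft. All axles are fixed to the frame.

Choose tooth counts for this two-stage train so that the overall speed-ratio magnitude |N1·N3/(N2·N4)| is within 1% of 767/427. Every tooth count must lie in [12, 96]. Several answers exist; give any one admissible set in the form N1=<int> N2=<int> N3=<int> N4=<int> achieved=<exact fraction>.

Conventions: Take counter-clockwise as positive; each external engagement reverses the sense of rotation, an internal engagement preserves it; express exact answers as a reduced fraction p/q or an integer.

N1=26 N2=14 N3=59 N4=61 achieved=767/427

2-stage fixed-axis compound train for ratio 767/427
target = 767/427 in lowest terms: an exact hit needs N1·N3 = k·767 and N2·N4 = k·427 for one integer k, every count in [12, 96]; additionally prefer no 1:1 stage (N1 ≠ N2, N3 ≠ N4)
k = 1: no 1:1-free in-range split of k·767 and k·427 into factor pairs; take k = 2
k = 2: N1·N3 = 1534 = 26·59, N2·N4 = 854 = 14·61
achieved = 26·59/(14·61) = 767/427; |achieved − target| = 0 ≤ 767/42700 ✓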